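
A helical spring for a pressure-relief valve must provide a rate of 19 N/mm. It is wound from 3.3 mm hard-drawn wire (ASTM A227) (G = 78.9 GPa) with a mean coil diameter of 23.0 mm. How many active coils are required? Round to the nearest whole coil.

N_a = Gd⁴/(8D³k) = (78.9×10³ × 3.3⁴)/(8 × 23.0³ × 19)
    = 9.35692e+06 / 1.84938e+06 = 5.059 → 5 coils

5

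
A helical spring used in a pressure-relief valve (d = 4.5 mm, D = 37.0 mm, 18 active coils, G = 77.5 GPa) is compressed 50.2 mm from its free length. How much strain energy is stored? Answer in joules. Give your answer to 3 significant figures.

k = Gd⁴/(8D³N_a) = (77.5×10³)(4.5⁴)/(8·37.0³·18) = 4.357 N/mm
U = ½kδ² = 0.5 × 4.357 × 50.2² = 5489.9 N·mm = 5.4899 J

5.49 J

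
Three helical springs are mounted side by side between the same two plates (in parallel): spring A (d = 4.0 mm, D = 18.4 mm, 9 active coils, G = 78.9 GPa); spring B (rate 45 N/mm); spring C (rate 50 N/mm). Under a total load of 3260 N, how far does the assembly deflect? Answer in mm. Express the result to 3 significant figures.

23.3 mm

k_A = Gd⁴/(8D³N_a) = (78.9×10³)(4.0⁴)/(8·18.4³·9) = 45.033 N/mm
Parallel: k_eq = 45.033 + 45 + 50 = 140.03 N/mm
δ = F/k_eq = 3260/140.03 = 23.28 mm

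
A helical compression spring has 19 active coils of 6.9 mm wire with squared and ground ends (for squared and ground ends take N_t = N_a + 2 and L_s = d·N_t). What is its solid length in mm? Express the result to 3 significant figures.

145 mm

squared and ground ends: N_t = N_a + 2 = 19 + 2 = 21
L_s = d·N_t = 6.9 × 21 = 144.9 mm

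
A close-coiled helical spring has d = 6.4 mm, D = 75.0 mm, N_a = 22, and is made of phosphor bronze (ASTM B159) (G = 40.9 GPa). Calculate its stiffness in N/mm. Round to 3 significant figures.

0.924 N/mm

k = Gd⁴/(8D³N_a) = (40.9×10³ × 6.4⁴) / (8 × 75.0³ × 22)
  = 6.86188e+07 / 7.425e+07 = 0.92416 N/mm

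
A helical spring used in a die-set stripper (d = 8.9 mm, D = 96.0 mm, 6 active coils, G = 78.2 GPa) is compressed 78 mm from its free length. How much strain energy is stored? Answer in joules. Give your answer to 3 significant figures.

k = Gd⁴/(8D³N_a) = (78.2×10³)(8.9⁴)/(8·96.0³·6) = 11.553 N/mm
U = ½kδ² = 0.5 × 11.553 × 78² = 35146 N·mm = 35.146 J

35.1 J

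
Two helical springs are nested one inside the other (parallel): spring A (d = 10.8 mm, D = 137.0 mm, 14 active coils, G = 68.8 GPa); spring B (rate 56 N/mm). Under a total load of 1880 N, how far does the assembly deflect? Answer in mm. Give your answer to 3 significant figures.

k_A = Gd⁴/(8D³N_a) = (68.8×10³)(10.8⁴)/(8·137.0³·14) = 3.2502 N/mm
Parallel: k_eq = 3.2502 + 56 = 59.25 N/mm
δ = F/k_eq = 1880/59.25 = 31.73 mm

31.7 mm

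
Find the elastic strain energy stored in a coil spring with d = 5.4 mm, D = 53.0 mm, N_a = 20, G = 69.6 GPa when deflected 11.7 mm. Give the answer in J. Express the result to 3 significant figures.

k = Gd⁴/(8D³N_a) = (69.6×10³)(5.4⁴)/(8·53.0³·20) = 2.4845 N/mm
U = ½kδ² = 0.5 × 2.4845 × 11.7² = 170.05 N·mm = 0.17005 J

0.170 J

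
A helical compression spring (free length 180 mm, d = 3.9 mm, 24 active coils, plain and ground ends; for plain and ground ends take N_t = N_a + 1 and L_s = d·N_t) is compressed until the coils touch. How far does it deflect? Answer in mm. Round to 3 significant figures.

82.5 mm

N_t = 25; L_s = 3.9·25 = 97.5 mm
δ_solid = L₀ − L_s = 180 − 97.5 = 82.5 mm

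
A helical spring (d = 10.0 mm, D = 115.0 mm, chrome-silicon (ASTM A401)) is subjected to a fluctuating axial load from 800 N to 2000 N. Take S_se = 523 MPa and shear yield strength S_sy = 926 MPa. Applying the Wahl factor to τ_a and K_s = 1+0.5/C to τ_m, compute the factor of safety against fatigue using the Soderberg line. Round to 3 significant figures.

C = D/d = 115.0/10.0 = 11.5000; K_W = (4C−1)/(4C−4)+0.615/C = 1.1249; K_s = 1+0.5/C = 1.0435
F_a = (F_max−F_min)/2 = 600 N; F_m = (F_max+F_min)/2 = 1400 N
τ_a = K_W·8F_aD/(πd³) = 1.1249 × 175.71 = 197.65 MPa
τ_m = K_s·8F_mD/(πd³) = 1.0435 × 409.98 = 427.81 MPa
Soderberg: 1/n_f = τ_a/S_se + τ_m/S_sy = 197.65/523 + 427.81/926 = 0.37792 + 0.46200 = 0.83992
n_f = 1/0.83992 = 1.191

1.19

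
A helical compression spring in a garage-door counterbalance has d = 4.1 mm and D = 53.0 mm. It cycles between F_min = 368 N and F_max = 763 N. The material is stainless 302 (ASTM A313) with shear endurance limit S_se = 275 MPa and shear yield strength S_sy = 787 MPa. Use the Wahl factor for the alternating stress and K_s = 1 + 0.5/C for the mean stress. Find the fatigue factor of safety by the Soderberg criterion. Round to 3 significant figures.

0.331

C = D/d = 53.0/4.1 = 12.9268; K_W = (4C−1)/(4C−4)+0.615/C = 1.1105; K_s = 1+0.5/C = 1.0387
F_a = (F_max−F_min)/2 = 197.5 N; F_m = (F_max+F_min)/2 = 565.5 N
τ_a = K_W·8F_aD/(πd³) = 1.1105 × 386.75 = 429.47 MPa
τ_m = K_s·8F_mD/(πd³) = 1.0387 × 1107.4 = 1150.2 MPa
Soderberg: 1/n_f = τ_a/S_se + τ_m/S_sy = 429.47/275 + 1150.2/787 = 1.56171 + 1.46152 = 3.0232
n_f = 1/3.0232 = 0.3308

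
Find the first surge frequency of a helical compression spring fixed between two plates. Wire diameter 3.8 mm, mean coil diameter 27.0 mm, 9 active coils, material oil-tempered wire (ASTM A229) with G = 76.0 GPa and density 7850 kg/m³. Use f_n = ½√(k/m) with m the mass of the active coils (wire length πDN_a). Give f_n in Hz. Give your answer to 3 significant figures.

k = Gd⁴/(8D³N_a) = (76.0×10³)(3.8⁴)/(8·27.0³·9) = 11.182 N/mm = 11182 N/m
Wire length L = πDN_a = π·27.0·9 = 763.41 mm
m = ρ·(πd²/4)·L = 7850 × 11.341×10⁻⁶ m² × 0.76341 m = 0.067965 kg
f_n = ½√(k/m) = 0.5·√(11182/0.067965) = 0.5·√(1.6453e+05) = 202.81 Hz

203 Hz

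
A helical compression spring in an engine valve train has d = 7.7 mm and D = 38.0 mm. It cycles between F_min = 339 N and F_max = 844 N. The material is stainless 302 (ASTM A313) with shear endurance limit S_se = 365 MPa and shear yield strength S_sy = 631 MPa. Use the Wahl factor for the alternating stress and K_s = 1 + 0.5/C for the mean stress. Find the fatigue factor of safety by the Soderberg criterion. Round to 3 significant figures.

2.43

C = D/d = 38.0/7.7 = 4.9351; K_W = (4C−1)/(4C−4)+0.615/C = 1.3152; K_s = 1+0.5/C = 1.1013
F_a = (F_max−F_min)/2 = 252.5 N; F_m = (F_max+F_min)/2 = 591.5 N
τ_a = K_W·8F_aD/(πd³) = 1.3152 × 53.52 = 70.39 MPa
τ_m = K_s·8F_mD/(πd³) = 1.1013 × 125.37 = 138.08 MPa
Soderberg: 1/n_f = τ_a/S_se + τ_m/S_sy = 70.39/365 + 138.08/631 = 0.19285 + 0.21882 = 0.41167
n_f = 1/0.41167 = 2.429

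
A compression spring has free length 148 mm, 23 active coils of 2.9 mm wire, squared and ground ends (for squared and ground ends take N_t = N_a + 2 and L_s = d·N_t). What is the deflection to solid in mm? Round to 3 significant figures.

75.5 mm

N_t = 25; L_s = 2.9·25 = 72.5 mm
δ_solid = L₀ − L_s = 148 − 72.5 = 75.5 mm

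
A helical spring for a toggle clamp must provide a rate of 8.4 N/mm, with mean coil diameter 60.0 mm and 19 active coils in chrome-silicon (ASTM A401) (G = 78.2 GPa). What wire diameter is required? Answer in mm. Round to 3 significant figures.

d = (8D³N_a·k / G)^(1/4) = (8·60.0³·19·8.4 / (78.2×10³))^0.25
  = (3526.7)^0.25 = 7.7062 mm

7.71 mm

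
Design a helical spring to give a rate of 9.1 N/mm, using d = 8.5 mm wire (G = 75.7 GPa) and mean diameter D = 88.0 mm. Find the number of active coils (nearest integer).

8

N_a = Gd⁴/(8D³k) = (75.7×10³ × 8.5⁴)/(8 × 88.0³ × 9.1)
    = 3.95159e+08 / 4.96112e+07 = 7.965 → 8 coils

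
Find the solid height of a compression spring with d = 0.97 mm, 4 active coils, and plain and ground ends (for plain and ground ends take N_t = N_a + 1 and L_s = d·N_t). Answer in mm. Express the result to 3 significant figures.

4.85 mm

plain and ground ends: N_t = N_a + 1 = 4 + 1 = 5
L_s = d·N_t = 0.97 × 5 = 4.85 mm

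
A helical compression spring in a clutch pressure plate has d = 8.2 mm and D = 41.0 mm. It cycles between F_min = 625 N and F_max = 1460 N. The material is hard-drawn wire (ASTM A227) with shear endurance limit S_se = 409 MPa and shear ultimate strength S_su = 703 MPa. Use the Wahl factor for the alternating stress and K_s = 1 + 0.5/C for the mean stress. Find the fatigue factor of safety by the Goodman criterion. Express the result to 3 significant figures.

C = D/d = 41.0/8.2 = 5.0000; K_W = (4C−1)/(4C−4)+0.615/C = 1.3105; K_s = 1+0.5/C = 1.1000
F_a = (F_max−F_min)/2 = 417.5 N; F_m = (F_max+F_min)/2 = 1042.5 N
τ_a = K_W·8F_aD/(πd³) = 1.3105 × 79.057 = 103.6 MPa
τ_m = K_s·8F_mD/(πd³) = 1.1000 × 197.41 = 217.15 MPa
Goodman: 1/n_f = τ_a/S_se + τ_m/S_su = 103.6/409 + 217.15/703 = 0.25331 + 0.30888 = 0.56219
n_f = 1/0.56219 = 1.779

1.78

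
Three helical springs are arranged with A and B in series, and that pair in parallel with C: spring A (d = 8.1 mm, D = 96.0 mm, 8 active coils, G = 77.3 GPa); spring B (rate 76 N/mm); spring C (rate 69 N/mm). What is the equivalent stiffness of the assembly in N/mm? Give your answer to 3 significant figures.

k_A = Gd⁴/(8D³N_a) = (77.3×10³)(8.1⁴)/(8·96.0³·8) = 5.8766 N/mm
Springs A,B series: k_AB = 1/(1/5.8766+1/76) = 5.4548 N/mm; parallel with C: k_eq = 5.4548+69 = 74.455 N/mm

74.5 N/mm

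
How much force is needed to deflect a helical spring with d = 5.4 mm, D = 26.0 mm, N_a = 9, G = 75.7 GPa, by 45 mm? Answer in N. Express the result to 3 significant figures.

k = Gd⁴/(8D³N_a) = (75.7×10³)(5.4⁴)/(8·26.0³·9) = 50.865 N/mm
F = k·δ = 50.865 × 45 = 2288.9 N

2290 N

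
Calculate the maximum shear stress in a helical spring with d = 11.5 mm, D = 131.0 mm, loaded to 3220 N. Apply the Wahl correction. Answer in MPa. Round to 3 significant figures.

795 MPa

Spring index C = D/d = 131.0/11.5 = 11.3913
K_W = (4C−1)/(4C−4) + 0.615/C = 44.565/41.565 + 0.0540 = 1.1262
τ₀ = 8FD/(πd³) = 8·3220·131.0/(π·11.5³) = 3.37456e+06/4778 = 706.27 MPa
τ_max = K·τ₀ = 1.1262 × 706.27 = 795.38 MPa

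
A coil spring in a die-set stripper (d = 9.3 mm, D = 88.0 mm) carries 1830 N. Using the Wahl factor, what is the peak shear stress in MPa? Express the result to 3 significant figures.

588 MPa

Spring index C = D/d = 88.0/9.3 = 9.4624
K_W = (4C−1)/(4C−4) + 0.615/C = 36.849/33.849 + 0.0650 = 1.1536
τ₀ = 8FD/(πd³) = 8·1830·88.0/(π·9.3³) = 1.28832e+06/2527 = 509.83 MPa
τ_max = K·τ₀ = 1.1536 × 509.83 = 588.15 MPa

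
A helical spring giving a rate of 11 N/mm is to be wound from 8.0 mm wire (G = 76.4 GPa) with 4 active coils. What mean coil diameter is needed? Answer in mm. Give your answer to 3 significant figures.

96.2 mm

D = (Gd⁴/(8N_a·k))^(1/3) = (76.4×10³·8.0⁴/(8·4·11))^(1/3)
  = (889018)^(1/3) = 96.1546 mm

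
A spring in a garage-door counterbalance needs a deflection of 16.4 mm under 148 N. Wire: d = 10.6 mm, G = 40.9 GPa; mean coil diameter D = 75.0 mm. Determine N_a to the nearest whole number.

Required rate k = F/δ = 148/16.4 = 9.0244 N/mm
N_a = Gd⁴/(8D³k) = (40.9×10³ × 10.6⁴)/(8 × 75.0³ × 9.0244)
    = 5.16353e+08 / 3.04573e+07 = 16.95 → 17 coils

17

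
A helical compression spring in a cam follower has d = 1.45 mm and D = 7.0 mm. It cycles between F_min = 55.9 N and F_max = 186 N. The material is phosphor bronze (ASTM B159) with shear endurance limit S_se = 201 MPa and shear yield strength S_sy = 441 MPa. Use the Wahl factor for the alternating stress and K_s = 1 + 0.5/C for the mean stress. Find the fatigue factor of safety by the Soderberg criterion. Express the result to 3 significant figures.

0.234

C = D/d = 7.0/1.45 = 4.8276; K_W = (4C−1)/(4C−4)+0.615/C = 1.3233; K_s = 1+0.5/C = 1.1036
F_a = (F_max−F_min)/2 = 65.05 N; F_m = (F_max+F_min)/2 = 120.95 N
τ_a = K_W·8F_aD/(πd³) = 1.3233 × 380.35 = 503.33 MPa
τ_m = K_s·8F_mD/(πd³) = 1.1036 × 707.2 = 780.44 MPa
Soderberg: 1/n_f = τ_a/S_se + τ_m/S_sy = 503.33/201 + 780.44/441 = 2.50413 + 1.76971 = 4.2738
n_f = 1/4.2738 = 0.234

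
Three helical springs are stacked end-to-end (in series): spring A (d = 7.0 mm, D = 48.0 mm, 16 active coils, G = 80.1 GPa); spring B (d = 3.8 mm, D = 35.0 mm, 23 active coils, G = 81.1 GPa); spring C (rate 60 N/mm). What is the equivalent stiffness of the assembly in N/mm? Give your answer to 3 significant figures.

k_A = Gd⁴/(8D³N_a) = (80.1×10³)(7.0⁴)/(8·48.0³·16) = 13.586 N/mm
k_B = Gd⁴/(8D³N_a) = (81.1×10³)(3.8⁴)/(8·35.0³·23) = 2.1435 N/mm
Series: 1/k_eq = 1/13.586 + 1/2.1435 + 1/60 = 0.55679; k_eq = 1.796 N/mm

1.80 N/mm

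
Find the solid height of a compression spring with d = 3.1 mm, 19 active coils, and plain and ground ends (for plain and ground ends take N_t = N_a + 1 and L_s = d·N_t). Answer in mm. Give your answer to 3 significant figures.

plain and ground ends: N_t = N_a + 1 = 19 + 1 = 20
L_s = d·N_t = 3.1 × 20 = 62 mm

62.0 mm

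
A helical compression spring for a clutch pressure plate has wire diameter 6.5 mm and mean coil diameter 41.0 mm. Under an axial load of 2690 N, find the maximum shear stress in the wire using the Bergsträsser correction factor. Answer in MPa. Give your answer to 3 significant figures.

Spring index C = D/d = 41.0/6.5 = 6.3077
K_B = (4C+2)/(4C−3) = 27.231/22.231 = 1.2249
τ₀ = 8FD/(πd³) = 8·2690·41.0/(π·6.5³) = 882320/862.76 = 1022.7 MPa
τ_max = K·τ₀ = 1.2249 × 1022.7 = 1252.7 MPa

1250 MPa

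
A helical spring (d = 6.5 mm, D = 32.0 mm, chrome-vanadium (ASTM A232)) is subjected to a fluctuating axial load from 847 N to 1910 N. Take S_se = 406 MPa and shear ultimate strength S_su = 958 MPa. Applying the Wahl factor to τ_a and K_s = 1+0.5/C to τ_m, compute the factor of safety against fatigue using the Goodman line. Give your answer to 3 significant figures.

1.02

C = D/d = 32.0/6.5 = 4.9231; K_W = (4C−1)/(4C−4)+0.615/C = 1.3161; K_s = 1+0.5/C = 1.1016
F_a = (F_max−F_min)/2 = 531.5 N; F_m = (F_max+F_min)/2 = 1378.5 N
τ_a = K_W·8F_aD/(πd³) = 1.3161 × 157.71 = 207.56 MPa
τ_m = K_s·8F_mD/(πd³) = 1.1016 × 409.03 = 450.57 MPa
Goodman: 1/n_f = τ_a/S_se + τ_m/S_su = 207.56/406 + 450.57/958 = 0.51123 + 0.47033 = 0.98156
n_f = 1/0.98156 = 1.019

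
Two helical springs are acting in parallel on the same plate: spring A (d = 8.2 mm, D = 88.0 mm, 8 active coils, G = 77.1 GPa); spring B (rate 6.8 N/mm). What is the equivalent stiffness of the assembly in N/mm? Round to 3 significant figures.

14.8 N/mm

k_A = Gd⁴/(8D³N_a) = (77.1×10³)(8.2⁴)/(8·88.0³·8) = 7.9925 N/mm
Parallel: k_eq = 7.9925 + 6.8 = 14.792 N/mm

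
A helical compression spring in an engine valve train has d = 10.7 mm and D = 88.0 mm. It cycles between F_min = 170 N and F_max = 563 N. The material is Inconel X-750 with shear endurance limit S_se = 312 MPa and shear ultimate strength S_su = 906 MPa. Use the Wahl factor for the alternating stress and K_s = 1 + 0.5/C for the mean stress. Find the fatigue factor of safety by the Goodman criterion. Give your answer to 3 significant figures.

4.67

C = D/d = 88.0/10.7 = 8.2243; K_W = (4C−1)/(4C−4)+0.615/C = 1.1786; K_s = 1+0.5/C = 1.0608
F_a = (F_max−F_min)/2 = 196.5 N; F_m = (F_max+F_min)/2 = 366.5 N
τ_a = K_W·8F_aD/(πd³) = 1.1786 × 35.945 = 42.364 MPa
τ_m = K_s·8F_mD/(πd³) = 1.0608 × 67.042 = 71.118 MPa
Goodman: 1/n_f = τ_a/S_se + τ_m/S_su = 42.364/312 + 71.118/906 = 0.13578 + 0.07850 = 0.21428
n_f = 1/0.21428 = 4.667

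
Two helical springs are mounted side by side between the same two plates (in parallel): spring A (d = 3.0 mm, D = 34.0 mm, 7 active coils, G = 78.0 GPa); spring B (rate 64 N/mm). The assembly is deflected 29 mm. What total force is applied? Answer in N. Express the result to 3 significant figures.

k_A = Gd⁴/(8D³N_a) = (78.0×10³)(3.0⁴)/(8·34.0³·7) = 2.8705 N/mm
Parallel: k_eq = 2.8705 + 64 = 66.87 N/mm
F = k_eq·δ = 66.87·29 = 1939.2 N

1940 N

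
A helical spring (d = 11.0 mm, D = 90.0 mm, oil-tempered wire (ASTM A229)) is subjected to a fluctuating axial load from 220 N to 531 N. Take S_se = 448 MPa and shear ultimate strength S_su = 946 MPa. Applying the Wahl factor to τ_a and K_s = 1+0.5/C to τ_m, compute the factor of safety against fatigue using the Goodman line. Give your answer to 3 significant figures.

C = D/d = 90.0/11.0 = 8.1818; K_W = (4C−1)/(4C−4)+0.615/C = 1.1796; K_s = 1+0.5/C = 1.0611
F_a = (F_max−F_min)/2 = 155.5 N; F_m = (F_max+F_min)/2 = 375.5 N
τ_a = K_W·8F_aD/(πd³) = 1.1796 × 26.775 = 31.584 MPa
τ_m = K_s·8F_mD/(πd³) = 1.0611 × 64.657 = 68.608 MPa
Goodman: 1/n_f = τ_a/S_se + τ_m/S_su = 31.584/448 + 68.608/946 = 0.07050 + 0.07252 = 0.14302
n_f = 1/0.14302 = 6.992

6.99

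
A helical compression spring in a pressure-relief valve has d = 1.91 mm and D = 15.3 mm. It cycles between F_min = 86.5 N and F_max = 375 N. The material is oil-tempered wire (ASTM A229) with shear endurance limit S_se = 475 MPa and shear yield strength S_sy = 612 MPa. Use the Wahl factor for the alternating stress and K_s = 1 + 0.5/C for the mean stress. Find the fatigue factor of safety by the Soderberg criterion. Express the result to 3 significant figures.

0.235

C = D/d = 15.3/1.91 = 8.0105; K_W = (4C−1)/(4C−4)+0.615/C = 1.1838; K_s = 1+0.5/C = 1.0624
F_a = (F_max−F_min)/2 = 144.25 N; F_m = (F_max+F_min)/2 = 230.75 N
τ_a = K_W·8F_aD/(πd³) = 1.1838 × 806.58 = 954.79 MPa
τ_m = K_s·8F_mD/(πd³) = 1.0624 × 1290.2 = 1370.8 MPa
Soderberg: 1/n_f = τ_a/S_se + τ_m/S_sy = 954.79/475 + 1370.8/612 = 2.01009 + 2.23984 = 4.2499
n_f = 1/4.2499 = 0.2353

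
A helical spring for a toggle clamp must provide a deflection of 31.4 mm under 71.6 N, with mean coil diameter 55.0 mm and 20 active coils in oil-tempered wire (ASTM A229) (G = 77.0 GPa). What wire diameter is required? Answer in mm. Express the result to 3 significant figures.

Required rate k = F/δ = 71.6/31.4 = 2.2803 N/mm
d = (8D³N_a·k / G)^(1/4) = (8·55.0³·20·2.2803 / (77.0×10³))^0.25
  = (788.32)^0.25 = 5.2988 mm

5.30 mm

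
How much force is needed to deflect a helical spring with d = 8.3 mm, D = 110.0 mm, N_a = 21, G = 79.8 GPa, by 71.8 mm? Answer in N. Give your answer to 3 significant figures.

122 N

k = Gd⁴/(8D³N_a) = (79.8×10³)(8.3⁴)/(8·110.0³·21) = 1.6937 N/mm
F = k·δ = 1.6937 × 71.8 = 121.61 N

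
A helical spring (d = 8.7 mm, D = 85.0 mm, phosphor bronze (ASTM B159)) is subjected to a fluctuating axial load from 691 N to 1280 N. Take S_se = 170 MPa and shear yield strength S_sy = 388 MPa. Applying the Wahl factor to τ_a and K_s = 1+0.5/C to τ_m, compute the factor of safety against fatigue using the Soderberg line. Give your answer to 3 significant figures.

C = D/d = 85.0/8.7 = 9.7701; K_W = (4C−1)/(4C−4)+0.615/C = 1.1485; K_s = 1+0.5/C = 1.0512
F_a = (F_max−F_min)/2 = 294.5 N; F_m = (F_max+F_min)/2 = 985.5 N
τ_a = K_W·8F_aD/(πd³) = 1.1485 × 96.803 = 111.17 MPa
τ_m = K_s·8F_mD/(πd³) = 1.0512 × 323.94 = 340.51 MPa
Soderberg: 1/n_f = τ_a/S_se + τ_m/S_sy = 111.17/170 + 340.51/388 = 0.65397 + 0.87761 = 1.5316
n_f = 1/1.5316 = 0.6529

0.653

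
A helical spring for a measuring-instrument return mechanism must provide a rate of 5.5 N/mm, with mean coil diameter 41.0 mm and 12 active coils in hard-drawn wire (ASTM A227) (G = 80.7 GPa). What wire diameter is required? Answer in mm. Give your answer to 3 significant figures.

d = (8D³N_a·k / G)^(1/4) = (8·41.0³·12·5.5 / (80.7×10³))^0.25
  = (450.93)^0.25 = 4.6082 mm

4.61 mm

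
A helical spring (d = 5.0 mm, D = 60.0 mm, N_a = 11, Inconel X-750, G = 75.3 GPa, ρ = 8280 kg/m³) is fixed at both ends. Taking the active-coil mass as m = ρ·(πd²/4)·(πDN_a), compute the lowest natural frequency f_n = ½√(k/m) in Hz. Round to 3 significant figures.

42.9 Hz

k = Gd⁴/(8D³N_a) = (75.3×10³)(5.0⁴)/(8·60.0³·11) = 2.4759 N/mm = 2475.9 N/m
Wire length L = πDN_a = π·60.0·11 = 2073.5 mm
m = ρ·(πd²/4)·L = 8280 × 19.635×10⁻⁶ m² × 2.0735 m = 0.3371 kg
f_n = ½√(k/m) = 0.5·√(2475.9/0.3371) = 0.5·√(7344.9) = 42.851 Hz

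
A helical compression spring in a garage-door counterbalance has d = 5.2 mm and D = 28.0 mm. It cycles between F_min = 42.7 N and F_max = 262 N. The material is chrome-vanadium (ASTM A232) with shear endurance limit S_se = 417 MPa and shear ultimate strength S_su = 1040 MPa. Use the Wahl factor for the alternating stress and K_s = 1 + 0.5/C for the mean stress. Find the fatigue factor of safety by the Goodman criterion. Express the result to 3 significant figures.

3.96

C = D/d = 28.0/5.2 = 5.3846; K_W = (4C−1)/(4C−4)+0.615/C = 1.2853; K_s = 1+0.5/C = 1.0929
F_a = (F_max−F_min)/2 = 109.65 N; F_m = (F_max+F_min)/2 = 152.35 N
τ_a = K_W·8F_aD/(πd³) = 1.2853 × 55.603 = 71.464 MPa
τ_m = K_s·8F_mD/(πd³) = 1.0929 × 77.256 = 84.429 MPa
Goodman: 1/n_f = τ_a/S_se + τ_m/S_su = 71.464/417 + 84.429/1040 = 0.17138 + 0.08118 = 0.25256
n_f = 1/0.25256 = 3.959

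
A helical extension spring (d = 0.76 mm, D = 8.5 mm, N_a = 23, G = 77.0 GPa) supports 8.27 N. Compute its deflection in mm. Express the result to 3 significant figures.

36.4 mm

k = Gd⁴/(8D³N_a) = (77.0×10³)(0.76⁴)/(8·8.5³·23) = 0.22734 N/mm
δ = F/k = 8.27 / 0.22734 = 36.378 mm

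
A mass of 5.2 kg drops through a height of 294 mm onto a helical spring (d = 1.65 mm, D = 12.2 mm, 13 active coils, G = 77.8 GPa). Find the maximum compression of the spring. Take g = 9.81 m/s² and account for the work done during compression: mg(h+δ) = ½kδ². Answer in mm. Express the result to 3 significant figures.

117 mm

k = Gd⁴/(8D³N_a) = (77.8×10³)(1.65⁴)/(8·12.2³·13) = 3.0535 N/mm
W = mg = 5.2 × 9.81 = 51.012 N
½kδ² − Wδ − Wh = 0 → δ = (W + √(W² + 2kWh))/k
δ = (51.012 + √(2602.2 + 91590.9))/3.0535 = (51.012 + 306.91)/3.0535 = 117.22 mm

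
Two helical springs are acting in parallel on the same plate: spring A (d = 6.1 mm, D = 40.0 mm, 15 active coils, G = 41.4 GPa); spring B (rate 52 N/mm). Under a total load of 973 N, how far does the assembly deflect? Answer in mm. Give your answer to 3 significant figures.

16.4 mm

k_A = Gd⁴/(8D³N_a) = (41.4×10³)(6.1⁴)/(8·40.0³·15) = 7.4638 N/mm
Parallel: k_eq = 7.4638 + 52 = 59.464 N/mm
δ = F/k_eq = 973/59.464 = 16.363 mm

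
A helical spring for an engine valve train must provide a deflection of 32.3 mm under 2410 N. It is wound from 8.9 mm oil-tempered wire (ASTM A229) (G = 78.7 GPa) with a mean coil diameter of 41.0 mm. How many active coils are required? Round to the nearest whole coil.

Required rate k = F/δ = 2410/32.3 = 74.613 N/mm
N_a = Gd⁴/(8D³k) = (78.7×10³ × 8.9⁴)/(8 × 41.0³ × 74.613)
    = 4.93781e+08 / 4.11392e+07 = 12 → 12 coils

12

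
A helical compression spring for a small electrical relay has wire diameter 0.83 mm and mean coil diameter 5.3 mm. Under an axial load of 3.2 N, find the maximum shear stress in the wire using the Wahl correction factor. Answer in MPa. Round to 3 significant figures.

93.3 MPa

Spring index C = D/d = 5.3/0.83 = 6.3855
K_W = (4C−1)/(4C−4) + 0.615/C = 24.542/21.542 + 0.0963 = 1.2356
τ₀ = 8FD/(πd³) = 8·3.2·5.3/(π·0.83³) = 135.68/1.7963 = 75.532 MPa
τ_max = K·τ₀ = 1.2356 × 75.532 = 93.325 MPa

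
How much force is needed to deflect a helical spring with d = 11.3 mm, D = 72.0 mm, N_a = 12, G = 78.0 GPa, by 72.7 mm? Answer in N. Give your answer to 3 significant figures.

k = Gd⁴/(8D³N_a) = (78.0×10³)(11.3⁴)/(8·72.0³·12) = 35.493 N/mm
F = k·δ = 35.493 × 72.7 = 2580.3 N

2580 N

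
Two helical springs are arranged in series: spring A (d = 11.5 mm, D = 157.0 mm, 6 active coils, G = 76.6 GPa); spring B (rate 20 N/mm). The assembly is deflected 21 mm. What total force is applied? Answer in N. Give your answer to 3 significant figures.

k_A = Gd⁴/(8D³N_a) = (76.6×10³)(11.5⁴)/(8·157.0³·6) = 7.2124 N/mm
Series: 1/k_eq = 1/7.2124 + 1/20 = 0.18865; k_eq = 5.3008 N/mm
F = k_eq·δ = 5.3008·21 = 111.32 N

111 N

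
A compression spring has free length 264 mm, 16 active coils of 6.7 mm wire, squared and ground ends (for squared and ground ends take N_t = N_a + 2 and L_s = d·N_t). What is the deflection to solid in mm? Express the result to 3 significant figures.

N_t = 18; L_s = 6.7·18 = 120.6 mm
δ_solid = L₀ − L_s = 264 − 120.6 = 143.4 mm

143 mm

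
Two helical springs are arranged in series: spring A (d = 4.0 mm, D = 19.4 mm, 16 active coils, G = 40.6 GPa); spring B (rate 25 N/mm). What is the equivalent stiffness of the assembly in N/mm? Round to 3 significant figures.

7.70 N/mm

k_A = Gd⁴/(8D³N_a) = (40.6×10³)(4.0⁴)/(8·19.4³·16) = 11.121 N/mm
Series: 1/k_eq = 1/11.121 + 1/25 = 0.12992; k_eq = 7.6971 N/mm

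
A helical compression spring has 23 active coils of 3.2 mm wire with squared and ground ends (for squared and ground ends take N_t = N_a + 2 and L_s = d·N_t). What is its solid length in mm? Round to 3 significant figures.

squared and ground ends: N_t = N_a + 2 = 23 + 2 = 25
L_s = d·N_t = 3.2 × 25 = 80 mm

80.0 mm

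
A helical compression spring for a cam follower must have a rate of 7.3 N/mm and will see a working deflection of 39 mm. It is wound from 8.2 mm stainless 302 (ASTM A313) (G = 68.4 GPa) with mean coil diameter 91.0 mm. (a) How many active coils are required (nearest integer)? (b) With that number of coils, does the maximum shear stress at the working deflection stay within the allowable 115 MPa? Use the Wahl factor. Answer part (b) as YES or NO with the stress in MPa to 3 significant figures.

(a) 7 coils; (b) NO, τ_max = 136 MPa

N_a = Gd⁴/(8D³k) = (68.4×10³)(8.2⁴)/(8·91.0³·7.3) = 7.027 → N_a = 7
Actual rate k = Gd⁴/(8D³·7) = 7.3282 N/mm
Working load F = kδ = 7.3282·39 = 285.8 N
C = 91.0/8.2 = 11.0976; K_W = (4C−1)/(4C−4)+0.615/C = 1.1297
τ_max = K_W·8FD/(πd³) = 1.1297·120.12 = 135.7 MPa
τ_max > 115 MPa → exceeds allowable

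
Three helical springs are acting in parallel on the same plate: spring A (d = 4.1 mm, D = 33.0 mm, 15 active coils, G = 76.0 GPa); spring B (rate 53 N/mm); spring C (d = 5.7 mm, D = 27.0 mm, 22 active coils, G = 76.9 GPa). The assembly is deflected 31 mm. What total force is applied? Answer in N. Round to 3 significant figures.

2520 N

k_A = Gd⁴/(8D³N_a) = (76.0×10³)(4.1⁴)/(8·33.0³·15) = 4.98 N/mm
k_C = Gd⁴/(8D³N_a) = (76.9×10³)(5.7⁴)/(8·27.0³·22) = 23.433 N/mm
Parallel: k_eq = 4.98 + 53 + 23.433 = 81.413 N/mm
F = k_eq·δ = 81.413·31 = 2523.8 N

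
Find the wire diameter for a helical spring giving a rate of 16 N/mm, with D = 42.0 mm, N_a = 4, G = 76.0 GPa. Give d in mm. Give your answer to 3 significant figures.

d = (8D³N_a·k / G)^(1/4) = (8·42.0³·4·16 / (76.0×10³))^0.25
  = (499.12)^0.25 = 4.7266 mm

4.73 mm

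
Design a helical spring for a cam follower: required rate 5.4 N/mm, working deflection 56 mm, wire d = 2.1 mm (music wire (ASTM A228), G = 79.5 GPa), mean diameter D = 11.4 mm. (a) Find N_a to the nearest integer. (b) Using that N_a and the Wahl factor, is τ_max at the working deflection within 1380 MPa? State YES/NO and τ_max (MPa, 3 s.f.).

(a) 24 coils; (b) YES, τ_max = 1220 MPa

N_a = Gd⁴/(8D³k) = (79.5×10³)(2.1⁴)/(8·11.4³·5.4) = 24.16 → N_a = 24
Actual rate k = Gd⁴/(8D³·24) = 5.4354 N/mm
Working load F = kδ = 5.4354·56 = 304.38 N
C = 11.4/2.1 = 5.4286; K_W = (4C−1)/(4C−4)+0.615/C = 1.2826
τ_max = K_W·8FD/(πd³) = 1.2826·954.12 = 1223.8 MPa
τ_max ≤ 1380 MPa → acceptable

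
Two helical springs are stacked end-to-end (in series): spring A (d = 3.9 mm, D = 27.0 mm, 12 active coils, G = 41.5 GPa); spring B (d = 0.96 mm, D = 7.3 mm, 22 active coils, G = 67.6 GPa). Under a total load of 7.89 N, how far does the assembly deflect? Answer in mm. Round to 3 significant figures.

k_A = Gd⁴/(8D³N_a) = (41.5×10³)(3.9⁴)/(8·27.0³·12) = 5.0809 N/mm
k_B = Gd⁴/(8D³N_a) = (67.6×10³)(0.96⁴)/(8·7.3³·22) = 0.83859 N/mm
Series: 1/k_eq = 1/5.0809 + 1/0.83859 = 1.3893; k_eq = 0.71979 N/mm
δ = F/k_eq = 7.89/0.71979 = 10.961 mm

11.0 mm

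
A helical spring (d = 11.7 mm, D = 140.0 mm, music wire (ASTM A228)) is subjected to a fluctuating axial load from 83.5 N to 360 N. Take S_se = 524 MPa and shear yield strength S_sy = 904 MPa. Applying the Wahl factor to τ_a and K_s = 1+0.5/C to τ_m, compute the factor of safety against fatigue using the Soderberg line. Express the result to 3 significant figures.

C = D/d = 140.0/11.7 = 11.9658; K_W = (4C−1)/(4C−4)+0.615/C = 1.1198; K_s = 1+0.5/C = 1.0418
F_a = (F_max−F_min)/2 = 138.25 N; F_m = (F_max+F_min)/2 = 221.75 N
τ_a = K_W·8F_aD/(πd³) = 1.1198 × 30.773 = 34.46 MPa
τ_m = K_s·8F_mD/(πd³) = 1.0418 × 49.36 = 51.422 MPa
Soderberg: 1/n_f = τ_a/S_se + τ_m/S_sy = 34.46/524 + 51.422/904 = 0.06576 + 0.05688 = 0.12265
n_f = 1/0.12265 = 8.154

8.15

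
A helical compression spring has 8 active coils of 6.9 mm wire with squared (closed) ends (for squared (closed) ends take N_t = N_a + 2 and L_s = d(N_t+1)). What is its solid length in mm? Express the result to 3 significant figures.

squared (closed) ends: N_t = N_a + 2 = 8 + 2 = 10
L_s = d·(N_t+1) = 6.9 × 11 = 75.9 mm

75.9 mm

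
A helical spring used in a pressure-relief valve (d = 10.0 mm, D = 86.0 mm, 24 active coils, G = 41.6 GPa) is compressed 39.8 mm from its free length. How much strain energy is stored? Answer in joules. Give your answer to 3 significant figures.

2.70 J

k = Gd⁴/(8D³N_a) = (41.6×10³)(10.0⁴)/(8·86.0³·24) = 3.4064 N/mm
U = ½kδ² = 0.5 × 3.4064 × 39.8² = 2697.9 N·mm = 2.6979 J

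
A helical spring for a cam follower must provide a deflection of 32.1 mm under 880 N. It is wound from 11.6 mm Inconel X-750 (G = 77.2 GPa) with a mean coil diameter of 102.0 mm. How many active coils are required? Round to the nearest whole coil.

6

Required rate k = F/δ = 880/32.1 = 27.414 N/mm
N_a = Gd⁴/(8D³k) = (77.2×10³ × 11.6⁴)/(8 × 102.0³ × 27.414)
    = 1.39781e+09 / 2.32738e+08 = 6.006 → 6 coils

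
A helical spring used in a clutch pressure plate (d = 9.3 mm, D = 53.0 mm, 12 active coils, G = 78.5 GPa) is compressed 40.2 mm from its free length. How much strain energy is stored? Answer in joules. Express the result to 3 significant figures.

k = Gd⁴/(8D³N_a) = (78.5×10³)(9.3⁴)/(8·53.0³·12) = 41.087 N/mm
U = ½kδ² = 0.5 × 41.087 × 40.2² = 33199 N·mm = 33.199 J

33.2 J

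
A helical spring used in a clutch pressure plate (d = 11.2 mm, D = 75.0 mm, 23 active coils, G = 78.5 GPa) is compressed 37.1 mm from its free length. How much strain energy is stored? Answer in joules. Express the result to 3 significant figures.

11.0 J

k = Gd⁴/(8D³N_a) = (78.5×10³)(11.2⁴)/(8·75.0³·23) = 15.913 N/mm
U = ½kδ² = 0.5 × 15.913 × 37.1² = 10951 N·mm = 10.951 J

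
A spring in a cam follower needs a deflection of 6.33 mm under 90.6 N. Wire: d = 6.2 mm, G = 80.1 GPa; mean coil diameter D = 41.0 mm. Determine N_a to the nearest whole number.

Required rate k = F/δ = 90.6/6.33 = 14.313 N/mm
N_a = Gd⁴/(8D³k) = (80.1×10³ × 6.2⁴)/(8 × 41.0³ × 14.313)
    = 1.18358e+08 / 7.89162e+06 = 15 → 15 coils

15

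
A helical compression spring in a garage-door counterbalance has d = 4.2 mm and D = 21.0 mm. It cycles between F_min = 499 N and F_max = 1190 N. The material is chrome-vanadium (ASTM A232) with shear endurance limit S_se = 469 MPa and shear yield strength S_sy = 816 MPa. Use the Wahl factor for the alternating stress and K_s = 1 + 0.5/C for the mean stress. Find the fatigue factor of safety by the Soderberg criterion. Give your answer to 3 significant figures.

C = D/d = 21.0/4.2 = 5.0000; K_W = (4C−1)/(4C−4)+0.615/C = 1.3105; K_s = 1+0.5/C = 1.1000
F_a = (F_max−F_min)/2 = 345.5 N; F_m = (F_max+F_min)/2 = 844.5 N
τ_a = K_W·8F_aD/(πd³) = 1.3105 × 249.38 = 326.81 MPa
τ_m = K_s·8F_mD/(πd³) = 1.1000 × 609.55 = 670.51 MPa
Soderberg: 1/n_f = τ_a/S_se + τ_m/S_sy = 326.81/469 + 670.51/816 = 0.69683 + 0.82170 = 1.5185
n_f = 1/1.5185 = 0.6585

0.659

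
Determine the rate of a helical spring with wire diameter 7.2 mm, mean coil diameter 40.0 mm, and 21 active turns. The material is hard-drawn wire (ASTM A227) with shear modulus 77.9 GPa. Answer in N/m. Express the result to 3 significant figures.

19500 N/m

k = Gd⁴/(8D³N_a) = (77.9×10³ × 7.2⁴) / (8 × 40.0³ × 21)
  = 2.09347e+08 / 1.0752e+07 = 19.471 N/mm = 19471 N/m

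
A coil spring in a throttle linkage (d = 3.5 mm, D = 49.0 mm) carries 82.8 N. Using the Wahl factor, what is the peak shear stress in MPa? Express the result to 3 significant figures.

Spring index C = D/d = 49.0/3.5 = 14.0000
K_W = (4C−1)/(4C−4) + 0.615/C = 55.000/52.000 + 0.0439 = 1.1016
τ₀ = 8FD/(πd³) = 8·82.8·49.0/(π·3.5³) = 32457.6/134.7 = 240.97 MPa
τ_max = K·τ₀ = 1.1016 × 240.97 = 265.46 MPa

265 MPa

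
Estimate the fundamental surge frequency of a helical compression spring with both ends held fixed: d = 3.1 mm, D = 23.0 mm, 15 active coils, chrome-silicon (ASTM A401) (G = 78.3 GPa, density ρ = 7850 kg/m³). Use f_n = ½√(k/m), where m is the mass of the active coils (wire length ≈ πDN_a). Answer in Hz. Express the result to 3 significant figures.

k = Gd⁴/(8D³N_a) = (78.3×10³)(3.1⁴)/(8·23.0³·15) = 4.9527 N/mm = 4952.7 N/m
Wire length L = πDN_a = π·23.0·15 = 1083.8 mm
m = ρ·(πd²/4)·L = 7850 × 7.5477×10⁻⁶ m² × 1.0838 m = 0.064217 kg
f_n = ½√(k/m) = 0.5·√(4952.7/0.064217) = 0.5·√(77124) = 138.86 Hz

139 Hz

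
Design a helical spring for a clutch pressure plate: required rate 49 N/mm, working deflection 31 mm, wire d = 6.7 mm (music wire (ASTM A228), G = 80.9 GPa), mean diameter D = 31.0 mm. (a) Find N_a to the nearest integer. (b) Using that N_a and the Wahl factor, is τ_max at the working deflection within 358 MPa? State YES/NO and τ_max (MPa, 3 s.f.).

(a) 14 coils; (b) NO, τ_max = 533 MPa

N_a = Gd⁴/(8D³k) = (80.9×10³)(6.7⁴)/(8·31.0³·49) = 13.96 → N_a = 14
Actual rate k = Gd⁴/(8D³·14) = 48.859 N/mm
Working load F = kδ = 48.859·31 = 1514.6 N
C = 31.0/6.7 = 4.6269; K_W = (4C−1)/(4C−4)+0.615/C = 1.3397
τ_max = K_W·8FD/(πd³) = 1.3397·397.54 = 532.59 MPa
τ_max > 358 MPa → exceeds allowable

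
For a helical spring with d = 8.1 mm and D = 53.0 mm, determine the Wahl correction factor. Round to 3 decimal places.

C = D/d = 53.0/8.1 = 6.5432
K_W = (4C−1)/(4C−4) + 0.615/C = 25.173/22.173 + 0.0940 = 1.2293

1.229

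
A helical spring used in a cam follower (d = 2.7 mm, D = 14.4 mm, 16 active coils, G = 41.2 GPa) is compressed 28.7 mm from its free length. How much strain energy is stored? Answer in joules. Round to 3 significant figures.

2.36 J

k = Gd⁴/(8D³N_a) = (41.2×10³)(2.7⁴)/(8·14.4³·16) = 5.7287 N/mm
U = ½kδ² = 0.5 × 5.7287 × 28.7² = 2359.3 N·mm = 2.3593 J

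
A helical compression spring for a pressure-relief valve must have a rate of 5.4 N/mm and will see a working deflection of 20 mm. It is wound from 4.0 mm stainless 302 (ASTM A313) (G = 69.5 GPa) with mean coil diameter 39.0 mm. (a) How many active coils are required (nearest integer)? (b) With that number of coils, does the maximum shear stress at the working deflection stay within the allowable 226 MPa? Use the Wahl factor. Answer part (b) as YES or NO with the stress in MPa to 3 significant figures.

(a) 7 coils; (b) YES, τ_max = 191 MPa

N_a = Gd⁴/(8D³k) = (69.5×10³)(4.0⁴)/(8·39.0³·5.4) = 6.943 → N_a = 7
Actual rate k = Gd⁴/(8D³·7) = 5.356 N/mm
Working load F = kδ = 5.356·20 = 107.12 N
C = 39.0/4.0 = 9.7500; K_W = (4C−1)/(4C−4)+0.615/C = 1.1488
τ_max = K_W·8FD/(πd³) = 1.1488·166.23 = 190.96 MPa
τ_max ≤ 226 MPa → acceptable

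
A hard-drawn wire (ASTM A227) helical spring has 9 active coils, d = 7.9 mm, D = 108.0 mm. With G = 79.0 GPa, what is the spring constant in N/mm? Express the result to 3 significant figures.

k = Gd⁴/(8D³N_a) = (79.0×10³ × 7.9⁴) / (8 × 108.0³ × 9)
  = 3.07706e+08 / 9.06993e+07 = 3.3926 N/mm

3.39 N/mm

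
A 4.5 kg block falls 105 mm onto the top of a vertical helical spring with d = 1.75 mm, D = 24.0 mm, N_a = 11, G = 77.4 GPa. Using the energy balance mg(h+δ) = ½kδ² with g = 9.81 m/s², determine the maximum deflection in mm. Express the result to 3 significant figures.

219 mm

k = Gd⁴/(8D³N_a) = (77.4×10³)(1.75⁴)/(8·24.0³·11) = 0.59673 N/mm
W = mg = 4.5 × 9.81 = 44.145 N
½kδ² − Wδ − Wh = 0 → δ = (W + √(W² + 2kWh))/k
δ = (44.145 + √(1948.8 + 5531.94))/0.59673 = (44.145 + 86.491)/0.59673 = 218.92 mm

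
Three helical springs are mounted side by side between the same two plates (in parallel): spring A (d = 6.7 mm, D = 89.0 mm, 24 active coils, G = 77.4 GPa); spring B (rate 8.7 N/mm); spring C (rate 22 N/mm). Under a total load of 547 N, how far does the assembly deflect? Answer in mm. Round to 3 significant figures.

17.2 mm

k_A = Gd⁴/(8D³N_a) = (77.4×10³)(6.7⁴)/(8·89.0³·24) = 1.1523 N/mm
Parallel: k_eq = 1.1523 + 8.7 + 22 = 31.852 N/mm
δ = F/k_eq = 547/31.852 = 17.173 mm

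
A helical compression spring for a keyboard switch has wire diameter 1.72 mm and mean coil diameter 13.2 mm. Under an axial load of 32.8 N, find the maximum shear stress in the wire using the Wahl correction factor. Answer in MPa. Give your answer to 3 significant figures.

258 MPa

Spring index C = D/d = 13.2/1.72 = 7.6744
K_W = (4C−1)/(4C−4) + 0.615/C = 29.698/26.698 + 0.0801 = 1.1925
τ₀ = 8FD/(πd³) = 8·32.8·13.2/(π·1.72³) = 3463.68/15.986 = 216.67 MPa
τ_max = K·τ₀ = 1.1925 × 216.67 = 258.38 MPa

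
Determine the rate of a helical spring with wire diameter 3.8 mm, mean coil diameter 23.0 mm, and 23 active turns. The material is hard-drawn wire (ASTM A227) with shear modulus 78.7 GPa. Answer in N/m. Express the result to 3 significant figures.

k = Gd⁴/(8D³N_a) = (78.7×10³ × 3.8⁴) / (8 × 23.0³ × 23)
  = 1.641e+07 / 2.23873e+06 = 7.3301 N/mm = 7330.1 N/m

7330 N/m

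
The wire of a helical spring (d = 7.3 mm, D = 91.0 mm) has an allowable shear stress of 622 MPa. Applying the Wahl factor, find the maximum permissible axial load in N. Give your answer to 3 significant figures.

C = D/d = 91.0/7.3 = 12.4658
K_W = (4C−1)/(4C−4) + 0.615/C = 48.863/45.863 + 0.0493 = 1.1147
τ_max = K·8FD/(πd³) → F_max = τ_allow·πd³/(8DK)
F_max = 622·π·7.3³/(8·91.0·1.1147) = 7.6017e+05/811.54 = 936.7 N

937 N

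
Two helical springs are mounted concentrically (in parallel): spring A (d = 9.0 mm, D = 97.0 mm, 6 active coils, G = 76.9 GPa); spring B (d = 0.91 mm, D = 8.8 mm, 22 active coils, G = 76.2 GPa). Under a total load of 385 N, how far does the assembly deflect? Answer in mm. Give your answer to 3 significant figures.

k_A = Gd⁴/(8D³N_a) = (76.9×10³)(9.0⁴)/(8·97.0³·6) = 11.517 N/mm
k_B = Gd⁴/(8D³N_a) = (76.2×10³)(0.91⁴)/(8·8.8³·22) = 0.43567 N/mm
Parallel: k_eq = 11.517 + 0.43567 = 11.953 N/mm
δ = F/k_eq = 385/11.953 = 32.21 mm

32.2 mm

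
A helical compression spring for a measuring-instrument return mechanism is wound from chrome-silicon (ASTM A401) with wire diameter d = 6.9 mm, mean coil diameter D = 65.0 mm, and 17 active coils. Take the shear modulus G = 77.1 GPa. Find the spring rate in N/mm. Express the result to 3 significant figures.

k = Gd⁴/(8D³N_a) = (77.1×10³ × 6.9⁴) / (8 × 65.0³ × 17)
  = 1.74764e+08 / 3.7349e+07 = 4.6792 N/mm

4.68 N/mm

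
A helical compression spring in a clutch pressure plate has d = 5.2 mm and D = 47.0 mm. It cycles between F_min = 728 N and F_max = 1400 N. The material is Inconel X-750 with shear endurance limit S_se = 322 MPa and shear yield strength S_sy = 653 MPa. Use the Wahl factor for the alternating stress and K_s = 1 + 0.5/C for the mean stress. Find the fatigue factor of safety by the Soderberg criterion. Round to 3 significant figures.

0.401

C = D/d = 47.0/5.2 = 9.0385; K_W = (4C−1)/(4C−4)+0.615/C = 1.1613; K_s = 1+0.5/C = 1.0553
F_a = (F_max−F_min)/2 = 336 N; F_m = (F_max+F_min)/2 = 1064 N
τ_a = K_W·8F_aD/(πd³) = 1.1613 × 286 = 332.15 MPa
τ_m = K_s·8F_mD/(πd³) = 1.0553 × 905.67 = 955.77 MPa
Soderberg: 1/n_f = τ_a/S_se + τ_m/S_sy = 332.15/322 + 955.77/653 = 1.03151 + 1.46366 = 2.4952
n_f = 1/2.4952 = 0.4008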